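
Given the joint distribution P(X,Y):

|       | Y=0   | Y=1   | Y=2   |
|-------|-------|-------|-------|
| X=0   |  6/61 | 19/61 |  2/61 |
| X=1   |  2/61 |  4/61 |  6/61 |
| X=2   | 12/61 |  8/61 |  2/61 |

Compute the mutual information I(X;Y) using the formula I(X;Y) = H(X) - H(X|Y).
0.1931 bits

I(X;Y) = H(X) - H(X|Y)

Marginal of X (row sums):
  P(X=0) = 6/61 + 19/61 + 2/61 = 27/61
  P(X=1) = 2/61 + 4/61 + 6/61 = 12/61
  P(X=2) = 12/61 + 8/61 + 2/61 = 22/61
H(X) = -[(27/61)·log₂(27/61) + (12/61)·log₂(12/61) + (22/61)·log₂(22/61)]
  = 0.5205 + 0.4615 + 0.5306 = 1.5126 bits

Marginal of Y (column sums):
  P(Y=0) = 6/61 + 2/61 + 12/61 = 20/61
  P(Y=1) = 19/61 + 4/61 + 8/61 = 31/61
  P(Y=2) = 2/61 + 6/61 + 2/61 = 10/61
H(X|Y) = Σ_y P(y)·H(X|Y=y):
  Y=0: P(Y=0) = 20/61, P(X|Y=0) = (3/10, 1/10, 3/5) → H(X|Y=0) = 1.2955
  Y=1: P(Y=1) = 31/61, P(X|Y=1) = (19/31, 4/31, 8/31) → H(X|Y=1) = 1.3184
  Y=2: P(Y=2) = 10/61, P(X|Y=2) = (1/5, 3/5, 1/5) → H(X|Y=2) = 1.3710
H(X|Y) = (20/61)·1.2955 + (31/61)·1.3184 + (10/61)·1.3710 = 1.3195 bits

I(X;Y) = H(X) - H(X|Y) = 1.5126 - 1.3195 = 0.1931 bits

Cross-check via I(X;Y) = H(X) + H(Y) - H(X,Y): computing H(Y) from the column sums and H(X,Y) from the 9 cells in the same way gives H(Y) = 1.4514 bits and H(X,Y) = 2.7709 bits, so
I(X;Y) = 1.5126 + 1.4514 - 2.7709 = 0.1931 bits ✓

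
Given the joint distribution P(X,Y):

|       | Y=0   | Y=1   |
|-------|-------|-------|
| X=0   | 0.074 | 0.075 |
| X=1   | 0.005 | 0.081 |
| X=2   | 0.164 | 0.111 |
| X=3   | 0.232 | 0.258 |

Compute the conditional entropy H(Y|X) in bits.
0.9331 bits

H(Y|X) = H(X,Y) - H(X)

H(X,Y) = -Σ_{x,y} P(x,y) log₂ P(x,y). Per-cell terms -P(x,y)·log₂P(x,y):
  X=0: 0.27797, 0.28027
  X=1: 0.03822, 0.29370
  X=2: 0.42775, 0.35202
  X=3: 0.48901, 0.50428
Sum of the 8 terms: H(X,Y) = 2.6632 bits

Marginal of X (row sums):
  P(X=0) = 0.074 + 0.075 = 0.149
  P(X=1) = 0.005 + 0.081 = 0.086
  P(X=2) = 0.164 + 0.111 = 0.275
  P(X=3) = 0.232 + 0.258 = 0.490
H(X) = -[0.149·log₂(0.149) + 0.086·log₂(0.086) + 0.275·log₂(0.275) + 0.490·log₂(0.490)]
  = 0.40925 + 0.30440 + 0.51219 + 0.50428 = 1.7301 bits

H(Y|X) = H(X,Y) - H(X) = 2.6632 - 1.7301 = 0.9331 bits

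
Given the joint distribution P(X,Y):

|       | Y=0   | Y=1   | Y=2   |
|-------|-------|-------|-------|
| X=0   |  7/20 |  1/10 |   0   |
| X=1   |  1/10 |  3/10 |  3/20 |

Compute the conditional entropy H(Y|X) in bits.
1.1333 bits

H(Y|X) = H(X,Y) - H(X)

H(X,Y) = -Σ_{x,y} P(x,y) log₂ P(x,y). Per-cell terms -P(x,y)·log₂P(x,y):
  X=0: 0.5301, 0.3322, 0.0000
  X=1: 0.3322, 0.5211, 0.4105
  (cells with P = 0 contribute 0)
Sum of the 6 terms: H(X,Y) = 2.1261 bits

Marginal of X (row sums):
  P(X=0) = 7/20 + 1/10 + 0 = 9/20
  P(X=1) = 1/10 + 3/10 + 3/20 = 11/20
H(X) = -[(9/20)·log₂(9/20) + (11/20)·log₂(11/20)]
  = 0.5184 + 0.4744 = 0.9928 bits

H(Y|X) = H(X,Y) - H(X) = 2.1261 - 0.9928 = 1.1333 bits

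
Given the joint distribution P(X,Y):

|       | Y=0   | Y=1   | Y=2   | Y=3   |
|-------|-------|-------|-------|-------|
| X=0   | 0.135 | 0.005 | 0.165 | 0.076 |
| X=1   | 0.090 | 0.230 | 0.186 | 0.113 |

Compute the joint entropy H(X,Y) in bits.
2.7468 bits

H(X,Y) = -Σ_{x,y} P(x,y) log₂ P(x,y). Per-cell terms -P(x,y)·log₂P(x,y):
  X=0: 0.39001, 0.03822, 0.42891, 0.28256
  X=1: 0.31265, 0.48767, 0.45135, 0.35545
Sum of the 8 terms: H(X,Y) = 2.7468 bits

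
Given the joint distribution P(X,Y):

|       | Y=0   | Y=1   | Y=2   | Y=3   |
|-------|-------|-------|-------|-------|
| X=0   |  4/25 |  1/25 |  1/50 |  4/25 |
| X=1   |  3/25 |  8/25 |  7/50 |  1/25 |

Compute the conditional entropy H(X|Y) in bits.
0.6884 bits

H(X|Y) = H(X,Y) - H(Y)

H(X,Y) = -Σ_{x,y} P(x,y) log₂ P(x,y). Per-cell terms -P(x,y)·log₂P(x,y):
  X=0: 0.423017, 0.185754, 0.112877, 0.423017
  X=1: 0.367067, 0.526034, 0.397110, 0.185754
Sum of the 8 terms: H(X,Y) = 2.62063 bits

Marginal of Y (column sums):
  P(Y=0) = 4/25 + 3/25 = 7/25
  P(Y=1) = 1/25 + 8/25 = 9/25
  P(Y=2) = 1/50 + 7/50 = 4/25
  P(Y=3) = 4/25 + 1/25 = 1/5
H(Y) = -[(7/25)·log₂(7/25) + (9/25)·log₂(9/25) + (4/25)·log₂(4/25) + (1/5)·log₂(1/5)]
  = 0.514220 + 0.530615 + 0.423017 + 0.464386 = 1.93224 bits

H(X|Y) = H(X,Y) - H(Y) = 2.62063 - 1.93224 = 0.6884 bits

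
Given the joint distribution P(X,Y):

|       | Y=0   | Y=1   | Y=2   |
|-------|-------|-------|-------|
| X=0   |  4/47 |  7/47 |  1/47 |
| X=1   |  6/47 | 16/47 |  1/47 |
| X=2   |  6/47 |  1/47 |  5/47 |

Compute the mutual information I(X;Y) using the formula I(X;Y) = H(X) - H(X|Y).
0.2463 bits

I(X;Y) = H(X) - H(X|Y)

Marginal of X (row sums):
  P(X=0) = 4/47 + 7/47 + 1/47 = 12/47
  P(X=1) = 6/47 + 16/47 + 1/47 = 23/47
  P(X=2) = 6/47 + 1/47 + 5/47 = 12/47
H(X) = -[(12/47)·log₂(12/47) + (23/47)·log₂(23/47) + (12/47)·log₂(12/47)]
  = 0.50288 + 0.50455 + 0.50288 = 1.51031 bits

Marginal of Y (column sums):
  P(Y=0) = 4/47 + 6/47 + 6/47 = 16/47
  P(Y=1) = 7/47 + 16/47 + 1/47 = 24/47
  P(Y=2) = 1/47 + 1/47 + 5/47 = 7/47
H(X|Y) = Σ_y P(y)·H(X|Y=y):
  Y=0: P(Y=0) = 16/47, P(X|Y=0) = (1/4, 3/8, 3/8) → H(X|Y=0) = 1.56128
  Y=1: P(Y=1) = 24/47, P(X|Y=1) = (7/24, 2/3, 1/24) → H(X|Y=1) = 1.09948
  Y=2: P(Y=2) = 7/47, P(X|Y=2) = (1/7, 1/7, 5/7) → H(X|Y=2) = 1.14883
H(X|Y) = (16/47)·1.56128 + (24/47)·1.09948 + (7/47)·1.14883 = 1.26404 bits

I(X;Y) = H(X) - H(X|Y) = 1.51031 - 1.26404 = 0.2463 bits

Cross-check via I(X;Y) = H(X) + H(Y) - H(X,Y): computing H(Y) from the column sums and H(X,Y) from the 9 cells in the same way gives H(Y) = 1.43351 bits and H(X,Y) = 2.69755 bits, so
I(X;Y) = 1.51031 + 1.43351 - 2.69755 = 0.2463 bits ✓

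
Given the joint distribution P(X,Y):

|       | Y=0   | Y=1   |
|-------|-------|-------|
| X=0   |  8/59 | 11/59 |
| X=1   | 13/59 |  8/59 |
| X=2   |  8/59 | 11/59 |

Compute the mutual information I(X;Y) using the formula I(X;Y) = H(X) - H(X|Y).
0.0261 bits

I(X;Y) = H(X) - H(X|Y)

Marginal of X (row sums):
  P(X=0) = 8/59 + 11/59 = 19/59
  P(X=1) = 13/59 + 8/59 = 21/59
  P(X=2) = 8/59 + 11/59 = 19/59
H(X) = -[(19/59)·log₂(19/59) + (21/59)·log₂(21/59) + (19/59)·log₂(19/59)]
  = 0.5264 + 0.5305 + 0.5264 = 1.5833 bits

Marginal of Y (column sums):
  P(Y=0) = 8/59 + 13/59 + 8/59 = 29/59
  P(Y=1) = 11/59 + 8/59 + 11/59 = 30/59
H(X|Y) = Σ_y P(y)·H(X|Y=y):
  Y=0: P(Y=0) = 29/59, P(X|Y=0) = (8/29, 13/29, 8/29) → H(X|Y=0) = 1.5440
  Y=1: P(Y=1) = 30/59, P(X|Y=1) = (11/30, 4/15, 11/30) → H(X|Y=1) = 1.5700
H(X|Y) = (29/59)·1.5440 + (30/59)·1.5700 = 1.5572 bits

I(X;Y) = H(X) - H(X|Y) = 1.5833 - 1.5572 = 0.0261 bits

Cross-check via I(X;Y) = H(X) + H(Y) - H(X,Y): computing H(Y) from the column sums and H(X,Y) from the 6 cells in the same way gives H(Y) = 0.9998 bits and H(X,Y) = 2.5570 bits, so
I(X;Y) = 1.5833 + 0.9998 - 2.5570 = 0.0261 bits ✓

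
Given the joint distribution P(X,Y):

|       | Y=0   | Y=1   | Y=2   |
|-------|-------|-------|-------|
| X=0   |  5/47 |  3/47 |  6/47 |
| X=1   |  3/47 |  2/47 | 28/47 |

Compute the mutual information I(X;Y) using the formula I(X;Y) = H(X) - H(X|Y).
0.1266 bits

I(X;Y) = H(X) - H(X|Y)

Marginal of X (row sums):
  P(X=0) = 5/47 + 3/47 + 6/47 = 14/47
  P(X=1) = 3/47 + 2/47 + 28/47 = 33/47
H(X) = -[(14/47)·log₂(14/47) + (33/47)·log₂(33/47)]
  = 0.5205 + 0.3582 = 0.8787 bits

Marginal of Y (column sums):
  P(Y=0) = 5/47 + 3/47 = 8/47
  P(Y=1) = 3/47 + 2/47 = 5/47
  P(Y=2) = 6/47 + 28/47 = 34/47
H(X|Y) = Σ_y P(y)·H(X|Y=y):
  Y=0: P(Y=0) = 8/47, P(X|Y=0) = (5/8, 3/8) → H(X|Y=0) = 0.9544
  Y=1: P(Y=1) = 5/47, P(X|Y=1) = (3/5, 2/5) → H(X|Y=1) = 0.9710
  Y=2: P(Y=2) = 34/47, P(X|Y=2) = (3/17, 14/17) → H(X|Y=2) = 0.6723
H(X|Y) = (8/47)·0.9544 + (5/47)·0.9710 + (34/47)·0.6723 = 0.7521 bits

I(X;Y) = H(X) - H(X|Y) = 0.8787 - 0.7521 = 0.1266 bits

Cross-check via I(X;Y) = H(X) + H(Y) - H(X,Y): computing H(Y) from the column sums and H(X,Y) from the 6 cells in the same way gives H(Y) = 1.1166 bits and H(X,Y) = 1.8687 bits, so
I(X;Y) = 0.8787 + 1.1166 - 1.8687 = 0.1266 bits ✓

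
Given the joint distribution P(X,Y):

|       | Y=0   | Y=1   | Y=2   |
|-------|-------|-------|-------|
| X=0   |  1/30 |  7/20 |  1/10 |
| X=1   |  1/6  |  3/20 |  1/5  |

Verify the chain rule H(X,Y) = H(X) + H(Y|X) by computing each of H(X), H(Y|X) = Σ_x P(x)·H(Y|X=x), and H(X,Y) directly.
H(X) = 0.9992 bits, H(Y|X) = 1.3324 bits, H(X,Y) = 2.3316 bits

Marginal of X (row sums):
  P(X=0) = 1/30 + 7/20 + 1/10 = 29/60
  P(X=1) = 1/6 + 3/20 + 1/5 = 31/60
H(X) = -[(29/60)·log₂(29/60) + (31/60)·log₂(31/60)]
  = 0.50697 + 0.49223 = 0.9992 bits

H(Y|X) = Σ_x P(x)·H(Y|X=x):
  X=0: P(X=0) = 29/60, P(Y|X=0) = (2/29, 21/29, 6/29) → H(Y|X=0) = 1.07355
  X=1: P(X=1) = 31/60, P(Y|X=1) = (10/31, 9/31, 12/31) → H(Y|X=1) = 1.57458
H(Y|X) = (29/60)·1.07355 + (31/60)·1.57458 = 1.3324 bits

H(X,Y) = -Σ_{x,y} P(x,y) log₂ P(x,y). Per-cell terms -P(x,y)·log₂P(x,y):
  X=0: 0.16356, 0.53010, 0.33219
  X=1: 0.43083, 0.41054, 0.46439
Sum of the 6 terms: H(X,Y) = 2.3316 bits

Chain rule check:
  H(X) + H(Y|X) = 0.9992 + 1.3324 = 2.3316 bits
  H(X,Y) = 2.3316 bits
✓ Chain rule verified.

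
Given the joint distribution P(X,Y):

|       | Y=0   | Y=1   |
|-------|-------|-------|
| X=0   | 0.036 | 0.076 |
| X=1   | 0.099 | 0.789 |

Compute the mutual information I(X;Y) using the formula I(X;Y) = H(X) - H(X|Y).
0.0216 bits

I(X;Y) = H(X) - H(X|Y)

Marginal of X (row sums):
  P(X=0) = 0.036 + 0.076 = 0.112
  P(X=1) = 0.099 + 0.789 = 0.888
H(X) = -[0.112·log₂(0.112) + 0.888·log₂(0.888)]
  = 0.3537 + 0.1522 = 0.5059 bits

Marginal of Y (column sums):
  P(Y=0) = 0.036 + 0.099 = 0.135
  P(Y=1) = 0.076 + 0.789 = 0.865
H(X|Y) = Σ_y P(y)·H(X|Y=y):
  Y=0: P(Y=0) = 0.135, P(X|Y=0) = (4/15, 11/15) → H(X|Y=0) = 0.8366
  Y=1: P(Y=1) = 0.865, P(X|Y=1) = (76/865, 789/865) → H(X|Y=1) = 0.4293
H(X|Y) = 0.135·0.8366 + 0.865·0.4293 = 0.4843 bits

I(X;Y) = H(X) - H(X|Y) = 0.5059 - 0.4843 = 0.0216 bits

Cross-check via I(X;Y) = H(X) + H(Y) - H(X,Y): computing H(Y) from the column sums and H(X,Y) from the 4 cells in the same way gives H(Y) = 0.5710 bits and H(X,Y) = 1.0553 bits, so
I(X;Y) = 0.5059 + 0.5710 - 1.0553 = 0.0216 bits ✓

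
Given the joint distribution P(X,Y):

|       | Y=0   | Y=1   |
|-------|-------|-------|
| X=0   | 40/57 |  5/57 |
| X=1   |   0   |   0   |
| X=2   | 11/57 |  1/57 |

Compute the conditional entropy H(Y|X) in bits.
0.4844 bits

H(Y|X) = H(X,Y) - H(X)

H(X,Y) = -Σ_{x,y} P(x,y) log₂ P(x,y). Per-cell terms -P(x,y)·log₂P(x,y):
  X=0: 0.35857, 0.30798
  X=1: 0.00000, 0.00000
  X=2: 0.45804, 0.10233
  (cells with P = 0 contribute 0)
Sum of the 6 terms: H(X,Y) = 1.2269 bits

Marginal of X (row sums):
  P(X=0) = 40/57 + 5/57 = 15/19
  P(X=1) = 0 + 0 = 0
  P(X=2) = 11/57 + 1/57 = 4/19
H(X) = -[(15/19)·log₂(15/19) + (4/19)·log₂(4/19)]   (outcomes with P = 0 contribute 0)
  = 0.26924 + 0.47325 = 0.7425 bits

H(Y|X) = H(X,Y) - H(X) = 1.2269 - 0.7425 = 0.4844 bits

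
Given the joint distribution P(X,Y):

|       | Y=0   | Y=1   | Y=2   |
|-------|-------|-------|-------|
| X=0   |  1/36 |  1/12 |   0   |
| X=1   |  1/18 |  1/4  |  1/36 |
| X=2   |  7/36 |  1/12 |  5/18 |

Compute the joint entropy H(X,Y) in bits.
2.5891 bits

H(X,Y) = -Σ_{x,y} P(x,y) log₂ P(x,y). Per-cell terms -P(x,y)·log₂P(x,y):
  X=0: 0.14361, 0.29875, 0.00000
  X=1: 0.23166, 0.50000, 0.14361
  X=2: 0.45939, 0.29875, 0.51333
  (cells with P = 0 contribute 0)
Sum of the 9 terms: H(X,Y) = 2.5891 bits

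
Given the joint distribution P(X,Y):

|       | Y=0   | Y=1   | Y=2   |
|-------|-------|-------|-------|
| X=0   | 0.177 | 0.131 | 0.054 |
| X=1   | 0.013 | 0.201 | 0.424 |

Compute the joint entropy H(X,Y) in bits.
2.1253 bits

H(X,Y) = -Σ_{x,y} P(x,y) log₂ P(x,y). Per-cell terms -P(x,y)·log₂P(x,y):
  X=0: 0.4422, 0.3841, 0.2274
  X=1: 0.0814, 0.4653, 0.5249
Sum of the 6 terms: H(X,Y) = 2.1253 bits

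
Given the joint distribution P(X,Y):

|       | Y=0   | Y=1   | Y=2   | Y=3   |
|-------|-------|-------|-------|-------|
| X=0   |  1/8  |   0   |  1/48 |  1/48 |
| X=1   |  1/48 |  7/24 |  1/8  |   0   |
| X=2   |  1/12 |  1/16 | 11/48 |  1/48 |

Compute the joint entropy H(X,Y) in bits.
2.7697 bits

H(X,Y) = -Σ_{x,y} P(x,y) log₂ P(x,y). Per-cell terms -P(x,y)·log₂P(x,y):
  X=0: 0.37500, 0.00000, 0.11635, 0.11635
  X=1: 0.11635, 0.51847, 0.37500, 0.00000
  X=2: 0.29875, 0.25000, 0.48710, 0.11635
  (cells with P = 0 contribute 0)
Sum of the 12 terms: H(X,Y) = 2.7697 bits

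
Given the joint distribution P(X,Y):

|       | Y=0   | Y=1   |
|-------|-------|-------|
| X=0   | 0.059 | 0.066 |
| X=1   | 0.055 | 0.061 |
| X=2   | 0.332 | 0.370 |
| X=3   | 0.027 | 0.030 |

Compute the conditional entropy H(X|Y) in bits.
1.3294 bits

H(X|Y) = H(X,Y) - H(Y)

H(X,Y) = -Σ_{x,y} P(x,y) log₂ P(x,y). Per-cell terms -P(x,y)·log₂P(x,y):
  X=0: 0.24091, 0.25881
  X=1: 0.23014, 0.24614
  X=2: 0.52813, 0.53073
  X=3: 0.14069, 0.15177
Sum of the 8 terms: H(X,Y) = 2.3273 bits

Marginal of Y (column sums):
  P(Y=0) = 0.059 + 0.055 + 0.332 + 0.027 = 0.473
  P(Y=1) = 0.066 + 0.061 + 0.370 + 0.030 = 0.527
H(Y) = -[0.473·log₂(0.473) + 0.527·log₂(0.527)]
  = 0.51088 + 0.48701 = 0.9979 bits

H(X|Y) = H(X,Y) - H(Y) = 2.3273 - 0.9979 = 1.3294 bits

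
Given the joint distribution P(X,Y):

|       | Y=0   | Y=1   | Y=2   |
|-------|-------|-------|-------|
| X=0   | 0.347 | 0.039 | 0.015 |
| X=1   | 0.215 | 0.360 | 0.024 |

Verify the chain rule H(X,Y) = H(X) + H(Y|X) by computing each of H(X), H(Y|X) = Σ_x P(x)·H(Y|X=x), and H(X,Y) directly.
H(X) = 0.9715 bits, H(Y|X) = 0.9683 bits, H(X,Y) = 1.9398 bits

Marginal of X (row sums):
  P(X=0) = 0.347 + 0.039 + 0.015 = 0.401
  P(X=1) = 0.215 + 0.360 + 0.024 = 0.599
H(X) = -[0.401·log₂(0.401) + 0.599·log₂(0.599)]
  = 0.5286 + 0.4429 = 0.9715 bits

H(Y|X) = Σ_x P(x)·H(Y|X=x):
  X=0: P(X=0) = 0.401, P(Y|X=0) = (347/401, 39/401, 15/401) → H(Y|X=0) = 0.6849
  X=1: P(X=1) = 0.599, P(Y|X=1) = (215/599, 360/599, 24/599) → H(Y|X=1) = 1.1580
H(Y|X) = 0.401·0.6849 + 0.599·1.1580 = 0.9683 bits

H(X,Y) = -Σ_{x,y} P(x,y) log₂ P(x,y). Per-cell terms -P(x,y)·log₂P(x,y):
  X=0: 0.5299, 0.1825, 0.0909
  X=1: 0.4768, 0.5306, 0.1291
Sum of the 6 terms: H(X,Y) = 1.9398 bits

Chain rule check:
  H(X) + H(Y|X) = 0.9715 + 0.9683 = 1.9398 bits
  H(X,Y) = 1.9398 bits
✓ Chain rule verified.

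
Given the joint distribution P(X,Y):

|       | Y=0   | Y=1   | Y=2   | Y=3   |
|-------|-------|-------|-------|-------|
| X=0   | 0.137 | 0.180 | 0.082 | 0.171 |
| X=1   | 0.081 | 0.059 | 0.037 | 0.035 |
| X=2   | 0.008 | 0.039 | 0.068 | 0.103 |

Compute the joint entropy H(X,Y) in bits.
3.2894 bits

H(X,Y) = -Σ_{x,y} P(x,y) log₂ P(x,y). Per-cell terms -P(x,y)·log₂P(x,y):
  X=0: 0.3929, 0.4453, 0.2959, 0.4357
  X=1: 0.2937, 0.2409, 0.1760, 0.1693
  X=2: 0.0557, 0.1825, 0.2637, 0.3378
Sum of the 12 terms: H(X,Y) = 3.2894 bits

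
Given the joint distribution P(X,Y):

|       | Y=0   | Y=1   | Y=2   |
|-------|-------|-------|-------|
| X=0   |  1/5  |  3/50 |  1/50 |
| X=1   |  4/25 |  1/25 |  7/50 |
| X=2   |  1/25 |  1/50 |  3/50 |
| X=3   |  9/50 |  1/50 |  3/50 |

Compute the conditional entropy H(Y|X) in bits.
1.2548 bits

H(Y|X) = H(X,Y) - H(X)

H(X,Y) = -Σ_{x,y} P(x,y) log₂ P(x,y). Per-cell terms -P(x,y)·log₂P(x,y):
  X=0: 0.46439, 0.24353, 0.11288
  X=1: 0.42302, 0.18575, 0.39711
  X=2: 0.18575, 0.11288, 0.24353
  X=3: 0.44531, 0.11288, 0.24353
Sum of the 12 terms: H(X,Y) = 3.17056 bits

Marginal of X (row sums):
  P(X=0) = 1/5 + 3/50 + 1/50 = 7/25
  P(X=1) = 4/25 + 1/25 + 7/50 = 17/50
  P(X=2) = 1/25 + 1/50 + 3/50 = 3/25
  P(X=3) = 9/50 + 1/50 + 3/50 = 13/50
H(X) = -[(7/25)·log₂(7/25) + (17/50)·log₂(17/50) + (3/25)·log₂(3/25) + (13/50)·log₂(13/50)]
  = 0.51422 + 0.52917 + 0.36707 + 0.50529 = 1.91575 bits

H(Y|X) = H(X,Y) - H(X) = 3.17056 - 1.91575 = 1.2548 bits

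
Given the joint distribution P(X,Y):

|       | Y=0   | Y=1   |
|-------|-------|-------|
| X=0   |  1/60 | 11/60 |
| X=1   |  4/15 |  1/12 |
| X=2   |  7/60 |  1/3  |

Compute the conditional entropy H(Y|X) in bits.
0.7314 bits

H(Y|X) = H(X,Y) - H(X)

H(X,Y) = -Σ_{x,y} P(x,y) log₂ P(x,y). Per-cell terms -P(x,y)·log₂P(x,y):
  X=0: 0.09845, 0.44870
  X=1: 0.50850, 0.29875
  X=2: 0.36161, 0.52832
Sum of the 6 terms: H(X,Y) = 2.2443 bits

Marginal of X (row sums):
  P(X=0) = 1/60 + 11/60 = 1/5
  P(X=1) = 4/15 + 1/12 = 7/20
  P(X=2) = 7/60 + 1/3 = 9/20
H(X) = -[(1/5)·log₂(1/5) + (7/20)·log₂(7/20) + (9/20)·log₂(9/20)]
  = 0.46439 + 0.53010 + 0.51840 = 1.5129 bits

H(Y|X) = H(X,Y) - H(X) = 2.2443 - 1.5129 = 0.7314 bits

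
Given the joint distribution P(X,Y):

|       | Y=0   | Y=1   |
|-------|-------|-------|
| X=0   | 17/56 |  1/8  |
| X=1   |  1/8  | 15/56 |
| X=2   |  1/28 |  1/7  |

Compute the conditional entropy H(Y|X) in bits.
0.8567 bits

H(Y|X) = H(X,Y) - H(X)

H(X,Y) = -Σ_{x,y} P(x,y) log₂ P(x,y). Per-cell terms -P(x,y)·log₂P(x,y):
  X=0: 0.5221101, 0.3750000
  X=1: 0.3750000, 0.5090529
  X=2: 0.1716912, 0.4010507
Sum of the 6 terms: H(X,Y) = 2.353905 bits

Marginal of X (row sums):
  P(X=0) = 17/56 + 1/8 = 3/7
  P(X=1) = 1/8 + 15/56 = 11/28
  P(X=2) = 1/28 + 1/7 = 5/28
H(X) = -[(3/7)·log₂(3/7) + (11/28)·log₂(11/28) + (5/28)·log₂(5/28)]
  = 0.5238825 + 0.5295413 + 0.4438262 = 1.497250 bits

H(Y|X) = H(X,Y) - H(X) = 2.353905 - 1.497250 = 0.8567 bits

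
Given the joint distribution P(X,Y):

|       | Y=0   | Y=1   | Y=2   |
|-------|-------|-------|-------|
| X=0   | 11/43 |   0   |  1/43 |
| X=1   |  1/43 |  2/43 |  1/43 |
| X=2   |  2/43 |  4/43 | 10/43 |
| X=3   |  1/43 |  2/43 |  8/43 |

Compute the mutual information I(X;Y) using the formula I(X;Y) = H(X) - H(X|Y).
0.4764 bits

I(X;Y) = H(X) - H(X|Y)

Marginal of X (row sums):
  P(X=0) = 11/43 + 0 + 1/43 = 12/43
  P(X=1) = 1/43 + 2/43 + 1/43 = 4/43
  P(X=2) = 2/43 + 4/43 + 10/43 = 16/43
  P(X=3) = 1/43 + 2/43 + 8/43 = 11/43
H(X) = -[(12/43)·log₂(12/43) + (4/43)·log₂(4/43) + (16/43)·log₂(16/43) + (11/43)·log₂(11/43)]
  = 0.5138518 + 0.3187223 + 0.5307032 + 0.5031434 = 1.866421 bits

Marginal of Y (column sums):
  P(Y=0) = 11/43 + 1/43 + 2/43 + 1/43 = 15/43
  P(Y=1) = 0 + 2/43 + 4/43 + 2/43 = 8/43
  P(Y=2) = 1/43 + 1/43 + 10/43 + 8/43 = 20/43
H(X|Y) = Σ_y P(y)·H(X|Y=y):
  Y=0: P(Y=0) = 15/43, P(X|Y=0) = (11/15, 1/15, 2/15, 1/15) → H(X|Y=0) = 1.2366407
  Y=1: P(Y=1) = 8/43, P(X|Y=1) = (0, 1/4, 1/2, 1/4) → H(X|Y=1) = 1.5000000
  Y=2: P(Y=2) = 20/43, P(X|Y=2) = (1/20, 1/20, 1/2, 2/5) → H(X|Y=2) = 1.4609640
H(X|Y) = (15/43)·1.2366407 + (8/43)·1.5000000 + (20/43)·1.4609640 = 1.389974 bits

I(X;Y) = H(X) - H(X|Y) = 1.866421 - 1.389974 = 0.4764 bits

Cross-check via I(X;Y) = H(X) + H(Y) - H(X,Y): computing H(Y) from the column sums and H(X,Y) from the 12 cells in the same way gives H(Y) = 1.495057 bits and H(X,Y) = 2.885032 bits, so
I(X;Y) = 1.866421 + 1.495057 - 2.885032 = 0.4764 bits ✓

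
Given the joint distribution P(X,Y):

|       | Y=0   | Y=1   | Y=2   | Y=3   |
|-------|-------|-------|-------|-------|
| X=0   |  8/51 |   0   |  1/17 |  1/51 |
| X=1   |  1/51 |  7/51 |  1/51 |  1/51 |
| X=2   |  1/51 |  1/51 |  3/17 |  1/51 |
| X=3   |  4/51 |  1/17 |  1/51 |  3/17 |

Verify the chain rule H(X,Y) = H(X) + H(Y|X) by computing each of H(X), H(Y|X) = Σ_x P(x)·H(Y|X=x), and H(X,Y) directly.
H(X) = 1.9715 bits, H(Y|X) = 1.3828 bits, H(X,Y) = 3.3544 bits

Marginal of X (row sums):
  P(X=0) = 8/51 + 0 + 1/17 + 1/51 = 4/17
  P(X=1) = 1/51 + 7/51 + 1/51 + 1/51 = 10/51
  P(X=2) = 1/51 + 1/51 + 3/17 + 1/51 = 4/17
  P(X=3) = 4/51 + 1/17 + 1/51 + 3/17 = 1/3
H(X) = -[(4/17)·log₂(4/17) + (10/51)·log₂(10/51) + (4/17)·log₂(4/17) + (1/3)·log₂(1/3)]
  = 0.4911677 + 0.4608818 + 0.4911677 + 0.5283208 = 1.9715 bits

H(Y|X) = Σ_x P(x)·H(Y|X=x):
  X=0: P(X=0) = 4/17, P(Y|X=0) = (2/3, 0, 1/4, 1/12) → H(Y|X=0) = 1.1887219
  X=1: P(X=1) = 10/51, P(Y|X=1) = (1/10, 7/10, 1/10, 1/10) → H(Y|X=1) = 1.3567796
  X=2: P(X=2) = 4/17, P(Y|X=2) = (1/12, 1/12, 3/4, 1/12) → H(Y|X=2) = 1.2075187
  X=3: P(X=3) = 1/3, P(Y|X=3) = (4/17, 3/17, 1/17, 9/17) → H(Y|X=3) = 1.6589798
H(Y|X) = (4/17)·1.1887219 + (10/51)·1.3567796 + (4/17)·1.2075187 + (1/3)·1.6589798 = 1.3828 bits

H(X,Y) = -Σ_{x,y} P(x,y) log₂ P(x,y). Per-cell terms -P(x,y)·log₂P(x,y):
  X=0: 0.4192040, 0.0000000, 0.2404390, 0.1112240
  X=1: 0.1112240, 0.3932450, 0.1112240, 0.1112240
  X=2: 0.1112240, 0.1112240, 0.4416177, 0.1112240
  X=3: 0.2880334, 0.2404390, 0.1112240, 0.4416177
  (cells with P = 0 contribute 0)
Sum of the 16 terms: H(X,Y) = 3.3544 bits

Chain rule check:
  H(X) + H(Y|X) = 1.9715 + 1.3828 = 3.3543 bits
  H(X,Y) = 3.3544 bits
✓ Chain rule verified (Δ = 0.0001 is 4-dp rounding noise: each of the three values was rounded independently).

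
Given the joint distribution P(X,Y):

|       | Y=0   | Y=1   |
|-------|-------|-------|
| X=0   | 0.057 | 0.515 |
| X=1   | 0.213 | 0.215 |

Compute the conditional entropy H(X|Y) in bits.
0.8391 bits

H(X|Y) = H(X,Y) - H(Y)

H(X,Y) = -Σ_{x,y} P(x,y) log₂ P(x,y). Per-cell terms -P(x,y)·log₂P(x,y):
  X=0: 0.23557, 0.49304
  X=1: 0.47522, 0.47678
Sum of the 4 terms: H(X,Y) = 1.6806 bits

Marginal of Y (column sums):
  P(Y=0) = 0.057 + 0.213 = 0.270
  P(Y=1) = 0.515 + 0.215 = 0.730
H(Y) = -[0.270·log₂(0.270) + 0.730·log₂(0.730)]
  = 0.51002 + 0.33144 = 0.8415 bits

H(X|Y) = H(X,Y) - H(Y) = 1.6806 - 0.8415 = 0.8391 bits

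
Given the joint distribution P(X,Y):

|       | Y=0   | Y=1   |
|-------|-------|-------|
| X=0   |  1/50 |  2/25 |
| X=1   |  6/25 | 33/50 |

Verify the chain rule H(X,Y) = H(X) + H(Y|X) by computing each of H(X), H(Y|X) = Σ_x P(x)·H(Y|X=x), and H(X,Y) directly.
H(X) = 0.4690 bits, H(Y|X) = 0.8252 bits, H(X,Y) = 1.2942 bits

Marginal of X (row sums):
  P(X=0) = 1/50 + 2/25 = 1/10
  P(X=1) = 6/25 + 33/50 = 9/10
H(X) = -[(1/10)·log₂(1/10) + (9/10)·log₂(9/10)]
  = 0.33219 + 0.13680 = 0.4690 bits

H(Y|X) = Σ_x P(x)·H(Y|X=x):
  X=0: P(X=0) = 1/10, P(Y|X=0) = (1/5, 4/5) → H(Y|X=0) = 0.72193
  X=1: P(X=1) = 9/10, P(Y|X=1) = (4/15, 11/15) → H(Y|X=1) = 0.83664
H(Y|X) = (1/10)·0.72193 + (9/10)·0.83664 = 0.8252 bits

H(X,Y) = -Σ_{x,y} P(x,y) log₂ P(x,y). Per-cell terms -P(x,y)·log₂P(x,y):
  X=0: 0.11288, 0.29151
  X=1: 0.49413, 0.39564
Sum of the 4 terms: H(X,Y) = 1.2942 bits

Chain rule check:
  H(X) + H(Y|X) = 0.4690 + 0.8252 = 1.2942 bits
  H(X,Y) = 1.2942 bits
✓ Chain rule verified.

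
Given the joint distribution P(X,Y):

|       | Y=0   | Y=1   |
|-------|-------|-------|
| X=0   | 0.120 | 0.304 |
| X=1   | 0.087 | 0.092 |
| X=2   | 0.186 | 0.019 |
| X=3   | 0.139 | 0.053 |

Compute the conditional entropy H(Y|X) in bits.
0.7978 bits

H(Y|X) = H(X,Y) - H(X)

H(X,Y) = -Σ_{x,y} P(x,y) log₂ P(x,y). Per-cell terms -P(x,y)·log₂P(x,y):
  X=0: 0.3670672, 0.5222285
  X=1: 0.3064871, 0.3166845
  X=2: 0.4513523, 0.1086393
  X=3: 0.3957112, 0.2246068
Sum of the 8 terms: H(X,Y) = 2.692777 bits

Marginal of X (row sums):
  P(X=0) = 0.120 + 0.304 = 0.424
  P(X=1) = 0.087 + 0.092 = 0.179
  P(X=2) = 0.186 + 0.019 = 0.205
  P(X=3) = 0.139 + 0.053 = 0.192
H(X) = -[0.424·log₂(0.424) + 0.179·log₂(0.179) + 0.205·log₂(0.205) + 0.192·log₂(0.192)]
  = 0.5248543 + 0.4442724 + 0.4686924 + 0.4571178 = 1.894937 bits

H(Y|X) = H(X,Y) - H(X) = 2.692777 - 1.894937 = 0.7978 bits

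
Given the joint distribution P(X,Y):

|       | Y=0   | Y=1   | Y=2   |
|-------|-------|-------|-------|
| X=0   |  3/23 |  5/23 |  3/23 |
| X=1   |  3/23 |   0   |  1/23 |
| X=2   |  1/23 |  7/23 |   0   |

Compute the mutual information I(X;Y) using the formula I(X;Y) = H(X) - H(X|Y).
0.3845 bits

I(X;Y) = H(X) - H(X|Y)

Marginal of X (row sums):
  P(X=0) = 3/23 + 5/23 + 3/23 = 11/23
  P(X=1) = 3/23 + 0 + 1/23 = 4/23
  P(X=2) = 1/23 + 7/23 + 0 = 8/23
H(X) = -[(11/23)·log₂(11/23) + (4/23)·log₂(4/23) + (8/23)·log₂(8/23)]
  = 0.508932 + 0.438880 + 0.529935 = 1.47775 bits

Marginal of Y (column sums):
  P(Y=0) = 3/23 + 3/23 + 1/23 = 7/23
  P(Y=1) = 5/23 + 0 + 7/23 = 12/23
  P(Y=2) = 3/23 + 1/23 + 0 = 4/23
H(X|Y) = Σ_y P(y)·H(X|Y=y):
  Y=0: P(Y=0) = 7/23, P(X|Y=0) = (3/7, 3/7, 1/7) → H(X|Y=0) = 1.448816
  Y=1: P(Y=1) = 12/23, P(X|Y=1) = (5/12, 0, 7/12) → H(X|Y=1) = 0.979869
  Y=2: P(Y=2) = 4/23, P(X|Y=2) = (3/4, 1/4, 0) → H(X|Y=2) = 0.811278
H(X|Y) = (7/23)·1.448816 + (12/23)·0.979869 + (4/23)·0.811278 = 1.09327 bits

I(X;Y) = H(X) - H(X|Y) = 1.47775 - 1.09327 = 0.3845 bits

Cross-check via I(X;Y) = H(X) + H(Y) - H(X,Y): computing H(Y) from the column sums and H(X,Y) from the 9 cells in the same way gives H(Y) = 1.45091 bits and H(X,Y) = 2.54418 bits, so
I(X;Y) = 1.47775 + 1.45091 - 2.54418 = 0.3845 bits ✓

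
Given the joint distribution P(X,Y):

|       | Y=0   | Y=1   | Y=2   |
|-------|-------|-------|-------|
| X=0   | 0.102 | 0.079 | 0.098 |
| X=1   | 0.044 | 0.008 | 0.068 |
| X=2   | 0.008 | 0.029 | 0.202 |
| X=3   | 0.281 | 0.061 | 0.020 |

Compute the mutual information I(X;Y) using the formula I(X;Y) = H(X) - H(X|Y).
0.3846 bits

I(X;Y) = H(X) - H(X|Y)

Marginal of X (row sums):
  P(X=0) = 0.102 + 0.079 + 0.098 = 0.279
  P(X=1) = 0.044 + 0.008 + 0.068 = 0.120
  P(X=2) = 0.008 + 0.029 + 0.202 = 0.239
  P(X=3) = 0.281 + 0.061 + 0.020 = 0.362
H(X) = -[0.279·log₂(0.279) + 0.120·log₂(0.120) + 0.239·log₂(0.239) + 0.362·log₂(0.362)]
  = 0.513824 + 0.367067 + 0.493515 + 0.530670 = 1.905076 bits

Marginal of Y (column sums):
  P(Y=0) = 0.102 + 0.044 + 0.008 + 0.281 = 0.435
  P(Y=1) = 0.079 + 0.008 + 0.029 + 0.061 = 0.177
  P(Y=2) = 0.098 + 0.068 + 0.202 + 0.020 = 0.388
H(X|Y) = Σ_y P(y)·H(X|Y=y):
  Y=0: P(Y=0) = 0.435, P(X|Y=0) = (34/145, 44/435, 8/435, 281/435) → H(X|Y=0) = 1.338260
  Y=1: P(Y=1) = 0.177, P(X|Y=1) = (79/177, 8/177, 29/177, 61/177) → H(X|Y=1) = 1.678594
  Y=2: P(Y=2) = 0.388, P(X|Y=2) = (49/194, 17/97, 101/194, 5/97) → H(X|Y=2) = 1.652525
H(X|Y) = 0.435·1.338260 + 0.177·1.678594 + 0.388·1.652525 = 1.520434 bits

I(X;Y) = H(X) - H(X|Y) = 1.905076 - 1.520434 = 0.3846 bits

Cross-check via I(X;Y) = H(X) + H(Y) - H(X,Y): computing H(Y) from the column sums and H(X,Y) from the 12 cells in the same way gives H(Y) = 1.494533 bits and H(X,Y) = 3.014967 bits, so
I(X;Y) = 1.905076 + 1.494533 - 3.014967 = 0.3846 bits ✓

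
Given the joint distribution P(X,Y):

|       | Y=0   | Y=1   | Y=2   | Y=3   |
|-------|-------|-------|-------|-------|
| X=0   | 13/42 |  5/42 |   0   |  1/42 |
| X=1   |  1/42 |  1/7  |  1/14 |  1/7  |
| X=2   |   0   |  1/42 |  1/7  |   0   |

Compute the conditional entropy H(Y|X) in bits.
1.2705 bits

H(Y|X) = H(X,Y) - H(X)

H(X,Y) = -Σ_{x,y} P(x,y) log₂ P(x,y). Per-cell terms -P(x,y)·log₂P(x,y):
  X=0: 0.523676, 0.365523, 0.000000, 0.128389
  X=1: 0.128389, 0.401051, 0.271954, 0.401051
  X=2: 0.000000, 0.128389, 0.401051, 0.000000
  (cells with P = 0 contribute 0)
Sum of the 12 terms: H(X,Y) = 2.74947 bits

Marginal of X (row sums):
  P(X=0) = 13/42 + 5/42 + 0 + 1/42 = 19/42
  P(X=1) = 1/42 + 1/7 + 1/14 + 1/7 = 8/21
  P(X=2) = 0 + 1/42 + 1/7 + 0 = 1/6
H(X) = -[(19/42)·log₂(19/42) + (8/21)·log₂(8/21) + (1/6)·log₂(1/6)]
  = 0.517700 + 0.530407 + 0.430827 = 1.47893 bits

H(Y|X) = H(X,Y) - H(X) = 2.74947 - 1.47893 = 1.2705 bits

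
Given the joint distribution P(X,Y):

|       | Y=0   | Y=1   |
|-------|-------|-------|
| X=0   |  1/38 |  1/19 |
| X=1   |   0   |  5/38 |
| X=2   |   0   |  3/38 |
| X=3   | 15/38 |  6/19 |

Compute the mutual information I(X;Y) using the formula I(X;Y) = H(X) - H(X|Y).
0.2053 bits

I(X;Y) = H(X) - H(X|Y)

Marginal of X (row sums):
  P(X=0) = 1/38 + 1/19 = 3/38
  P(X=1) = 0 + 5/38 = 5/38
  P(X=2) = 0 + 3/38 = 3/38
  P(X=3) = 15/38 + 6/19 = 27/38
H(X) = -[(3/38)·log₂(3/38) + (5/38)·log₂(5/38) + (3/38)·log₂(3/38) + (27/38)·log₂(27/38)]
  = 0.28918 + 0.38500 + 0.28918 + 0.35032 = 1.31368 bits

Marginal of Y (column sums):
  P(Y=0) = 1/38 + 0 + 0 + 15/38 = 8/19
  P(Y=1) = 1/19 + 5/38 + 3/38 + 6/19 = 11/19
H(X|Y) = Σ_y P(y)·H(X|Y=y):
  Y=0: P(Y=0) = 8/19, P(X|Y=0) = (1/16, 0, 0, 15/16) → H(X|Y=0) = 0.33729
  Y=1: P(Y=1) = 11/19, P(X|Y=1) = (1/11, 5/22, 3/22, 6/11) → H(X|Y=1) = 1.66925
H(X|Y) = (8/19)·0.33729 + (11/19)·1.66925 = 1.10842 bits

I(X;Y) = H(X) - H(X|Y) = 1.31368 - 1.10842 = 0.2053 bits

Cross-check via I(X;Y) = H(X) + H(Y) - H(X,Y): computing H(Y) from the column sums and H(X,Y) from the 8 cells in the same way gives H(Y) = 0.98194 bits and H(X,Y) = 2.09036 bits, so
I(X;Y) = 1.31368 + 0.98194 - 2.09036 = 0.2053 bits ✓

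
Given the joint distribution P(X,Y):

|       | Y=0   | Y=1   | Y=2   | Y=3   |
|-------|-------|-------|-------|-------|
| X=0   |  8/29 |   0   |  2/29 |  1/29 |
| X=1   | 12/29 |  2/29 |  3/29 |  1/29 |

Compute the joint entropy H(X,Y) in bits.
2.2451 bits

H(X,Y) = -Σ_{x,y} P(x,y) log₂ P(x,y). Per-cell terms -P(x,y)·log₂P(x,y):
  X=0: 0.5125, 0.0000, 0.2661, 0.1675
  X=1: 0.5268, 0.2661, 0.3386, 0.1675
  (cells with P = 0 contribute 0)
Sum of the 8 terms: H(X,Y) = 2.2451 bits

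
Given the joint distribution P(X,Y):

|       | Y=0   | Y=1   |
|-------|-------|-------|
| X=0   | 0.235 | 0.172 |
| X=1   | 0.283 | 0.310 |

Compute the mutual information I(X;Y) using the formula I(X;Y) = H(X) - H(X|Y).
0.0070 bits

I(X;Y) = H(X) - H(X|Y)

Marginal of X (row sums):
  P(X=0) = 0.235 + 0.172 = 0.407
  P(X=1) = 0.283 + 0.310 = 0.593
H(X) = -[0.407·log₂(0.407) + 0.593·log₂(0.593)]
  = 0.52784 + 0.44706 = 0.97490 bits

Marginal of Y (column sums):
  P(Y=0) = 0.235 + 0.283 = 0.518
  P(Y=1) = 0.172 + 0.310 = 0.482
H(X|Y) = Σ_y P(y)·H(X|Y=y):
  Y=0: P(Y=0) = 0.518, P(X|Y=0) = (235/518, 283/518) → H(X|Y=0) = 0.99380
  Y=1: P(Y=1) = 0.482, P(X|Y=1) = (86/241, 155/241) → H(X|Y=1) = 0.94003
H(X|Y) = 0.518·0.99380 + 0.482·0.94003 = 0.96788 bits

I(X;Y) = H(X) - H(X|Y) = 0.97490 - 0.96788 = 0.0070 bits

Cross-check via I(X;Y) = H(X) + H(Y) - H(X,Y): computing H(Y) from the column sums and H(X,Y) from the 4 cells in the same way gives H(Y) = 0.99906 bits and H(X,Y) = 1.96695 bits, so
I(X;Y) = 0.97490 + 0.99906 - 1.96695 = 0.0070 bits ✓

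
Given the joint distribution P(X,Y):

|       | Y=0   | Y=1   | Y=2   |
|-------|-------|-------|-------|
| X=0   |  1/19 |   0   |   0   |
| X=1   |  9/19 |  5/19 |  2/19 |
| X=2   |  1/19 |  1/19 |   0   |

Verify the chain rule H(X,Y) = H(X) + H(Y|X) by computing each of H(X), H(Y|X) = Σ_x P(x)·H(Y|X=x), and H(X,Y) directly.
H(X) = 0.7742 bits, H(Y|X) = 1.2558 bits, H(X,Y) = 2.0301 bits

Marginal of X (row sums):
  P(X=0) = 1/19 + 0 + 0 = 1/19
  P(X=1) = 9/19 + 5/19 + 2/19 = 16/19
  P(X=2) = 1/19 + 1/19 + 0 = 2/19
H(X) = -[(1/19)·log₂(1/19) + (16/19)·log₂(16/19) + (2/19)·log₂(2/19)]
  = 0.223575 + 0.208781 + 0.341887 = 0.7742 bits

H(Y|X) = Σ_x P(x)·H(Y|X=x):
  X=0: P(X=0) = 1/19, P(Y|X=0) = (1, 0, 0) → H(Y|X=0) = 0.000000
  X=1: P(X=1) = 16/19, P(Y|X=1) = (9/16, 5/16, 1/8) → H(Y|X=1) = 1.366315
  X=2: P(X=2) = 2/19, P(Y|X=2) = (1/2, 1/2, 0) → H(Y|X=2) = 1.000000
H(Y|X) = (1/19)·0.000000 + (16/19)·1.366315 + (2/19)·1.000000 = 1.2558 bits

H(X,Y) = -Σ_{x,y} P(x,y) log₂ P(x,y). Per-cell terms -P(x,y)·log₂P(x,y):
  X=0: 0.223575, 0.000000, 0.000000
  X=1: 0.510633, 0.506842, 0.341887
  X=2: 0.223575, 0.223575, 0.000000
  (cells with P = 0 contribute 0)
Sum of the 9 terms: H(X,Y) = 2.0301 bits

Chain rule check:
  H(X) + H(Y|X) = 0.7742 + 1.2558 = 2.0300 bits
  H(X,Y) = 2.0301 bits
✓ Chain rule verified (Δ = 0.0001 is 4-dp rounding noise: each of the three values was rounded independently).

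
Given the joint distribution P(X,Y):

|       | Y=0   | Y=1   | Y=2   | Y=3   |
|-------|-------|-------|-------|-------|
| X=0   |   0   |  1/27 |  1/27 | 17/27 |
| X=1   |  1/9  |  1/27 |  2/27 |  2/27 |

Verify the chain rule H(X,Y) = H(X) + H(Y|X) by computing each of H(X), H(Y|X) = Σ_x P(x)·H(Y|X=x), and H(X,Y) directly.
H(X) = 0.8767 bits, H(Y|X) = 0.9803 bits, H(X,Y) = 1.8570 bits

Marginal of X (row sums):
  P(X=0) = 0 + 1/27 + 1/27 + 17/27 = 19/27
  P(X=1) = 1/9 + 1/27 + 2/27 + 2/27 = 8/27
H(X) = -[(19/27)·log₂(19/27) + (8/27)·log₂(8/27)]
  = 0.356750 + 0.519967 = 0.8767 bits

H(Y|X) = Σ_x P(x)·H(Y|X=x):
  X=0: P(X=0) = 19/27, P(Y|X=0) = (0, 1/19, 1/19, 17/19) → H(Y|X=0) = 0.590724
  X=1: P(X=1) = 8/27, P(Y|X=1) = (3/8, 1/8, 1/4, 1/4) → H(Y|X=1) = 1.905639
H(Y|X) = (19/27)·0.590724 + (8/27)·1.905639 = 0.9803 bits

H(X,Y) = -Σ_{x,y} P(x,y) log₂ P(x,y). Per-cell terms -P(x,y)·log₂P(x,y):
  X=0: 0.000000, 0.176107, 0.176107, 0.420230
  X=1: 0.352214, 0.176107, 0.278140, 0.278140
  (cells with P = 0 contribute 0)
Sum of the 8 terms: H(X,Y) = 1.8570 bits

Chain rule check:
  H(X) + H(Y|X) = 0.8767 + 0.9803 = 1.8570 bits
  H(X,Y) = 1.8570 bits
✓ Chain rule verified.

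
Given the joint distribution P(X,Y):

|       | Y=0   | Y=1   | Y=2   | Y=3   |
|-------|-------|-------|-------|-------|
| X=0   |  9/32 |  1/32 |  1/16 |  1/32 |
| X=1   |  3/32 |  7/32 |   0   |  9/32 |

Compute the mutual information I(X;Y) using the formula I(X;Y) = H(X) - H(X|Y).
0.3878 bits

I(X;Y) = H(X) - H(X|Y)

Marginal of X (row sums):
  P(X=0) = 9/32 + 1/32 + 1/16 + 1/32 = 13/32
  P(X=1) = 3/32 + 7/32 + 0 + 9/32 = 19/32
H(X) = -[(13/32)·log₂(13/32) + (19/32)·log₂(19/32)]
  = 0.52795 + 0.44654 = 0.9745 bits

Marginal of Y (column sums):
  P(Y=0) = 9/32 + 3/32 = 3/8
  P(Y=1) = 1/32 + 7/32 = 1/4
  P(Y=2) = 1/16 + 0 = 1/16
  P(Y=3) = 1/32 + 9/32 = 5/16
H(X|Y) = Σ_y P(y)·H(X|Y=y):
  Y=0: P(Y=0) = 3/8, P(X|Y=0) = (3/4, 1/4) → H(X|Y=0) = 0.81128
  Y=1: P(Y=1) = 1/4, P(X|Y=1) = (1/8, 7/8) → H(X|Y=1) = 0.54356
  Y=2: P(Y=2) = 1/16, P(X|Y=2) = (1, 0) → H(X|Y=2) = 0.00000
  Y=3: P(Y=3) = 5/16, P(X|Y=3) = (1/10, 9/10) → H(X|Y=3) = 0.46900
H(X|Y) = (3/8)·0.81128 + (1/4)·0.54356 + (1/16)·0.00000 + (5/16)·0.46900 = 0.5867 bits

I(X;Y) = H(X) - H(X|Y) = 0.9745 - 0.5867 = 0.3878 bits

Cross-check via I(X;Y) = H(X) + H(Y) - H(X,Y): computing H(Y) from the column sums and H(X,Y) from the 8 cells in the same way gives H(Y) = 1.8050 bits and H(X,Y) = 2.3917 bits, so
I(X;Y) = 0.9745 + 1.8050 - 2.3917 = 0.3878 bits ✓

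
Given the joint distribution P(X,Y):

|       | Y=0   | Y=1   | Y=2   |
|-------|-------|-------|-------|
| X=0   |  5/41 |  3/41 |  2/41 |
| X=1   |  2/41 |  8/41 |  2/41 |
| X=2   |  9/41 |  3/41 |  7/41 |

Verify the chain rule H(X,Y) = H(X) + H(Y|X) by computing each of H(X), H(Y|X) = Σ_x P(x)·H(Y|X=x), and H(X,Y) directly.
H(X) = 1.5295 bits, H(Y|X) = 1.4061 bits, H(X,Y) = 2.9356 bits

Marginal of X (row sums):
  P(X=0) = 5/41 + 3/41 + 2/41 = 10/41
  P(X=1) = 2/41 + 8/41 + 2/41 = 12/41
  P(X=2) = 9/41 + 3/41 + 7/41 = 19/41
H(X) = -[(10/41)·log₂(10/41) + (12/41)·log₂(12/41) + (19/41)·log₂(19/41)]
  = 0.4965 + 0.5188 + 0.5142 = 1.5295 bits

H(Y|X) = Σ_x P(x)·H(Y|X=x):
  X=0: P(X=0) = 10/41, P(Y|X=0) = (1/2, 3/10, 1/5) → H(Y|X=0) = 1.4855
  X=1: P(X=1) = 12/41, P(Y|X=1) = (1/6, 2/3, 1/6) → H(Y|X=1) = 1.2516
  X=2: P(X=2) = 19/41, P(Y|X=2) = (9/19, 3/19, 7/19) → H(Y|X=2) = 1.4618
H(Y|X) = (10/41)·1.4855 + (12/41)·1.2516 + (19/41)·1.4618 = 1.4061 bits

H(X,Y) = -Σ_{x,y} P(x,y) log₂ P(x,y). Per-cell terms -P(x,y)·log₂P(x,y):
  X=0: 0.3702, 0.2760, 0.2126
  X=1: 0.2126, 0.4600, 0.2126
  X=2: 0.4802, 0.2760, 0.4354
Sum of the 9 terms: H(X,Y) = 2.9356 bits

Chain rule check:
  H(X) + H(Y|X) = 1.5295 + 1.4061 = 2.9356 bits
  H(X,Y) = 2.9356 bits
✓ Chain rule verified.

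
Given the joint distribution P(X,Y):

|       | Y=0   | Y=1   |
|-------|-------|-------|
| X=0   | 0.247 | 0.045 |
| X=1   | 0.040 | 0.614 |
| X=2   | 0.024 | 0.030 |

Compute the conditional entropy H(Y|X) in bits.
0.4517 bits

H(Y|X) = H(X,Y) - H(X)

H(X,Y) = -Σ_{x,y} P(x,y) log₂ P(x,y). Per-cell terms -P(x,y)·log₂P(x,y):
  X=0: 0.49830, 0.20133
  X=1: 0.18575, 0.43207
  X=2: 0.12914, 0.15177
Sum of the 6 terms: H(X,Y) = 1.59836 bits

Marginal of X (row sums):
  P(X=0) = 0.247 + 0.045 = 0.292
  P(X=1) = 0.040 + 0.614 = 0.654
  P(X=2) = 0.024 + 0.030 = 0.054
H(X) = -[0.292·log₂(0.292) + 0.654·log₂(0.654) + 0.054·log₂(0.054)]
  = 0.51858 + 0.40066 + 0.22739 = 1.14663 bits

H(Y|X) = H(X,Y) - H(X) = 1.59836 - 1.14663 = 0.4517 bits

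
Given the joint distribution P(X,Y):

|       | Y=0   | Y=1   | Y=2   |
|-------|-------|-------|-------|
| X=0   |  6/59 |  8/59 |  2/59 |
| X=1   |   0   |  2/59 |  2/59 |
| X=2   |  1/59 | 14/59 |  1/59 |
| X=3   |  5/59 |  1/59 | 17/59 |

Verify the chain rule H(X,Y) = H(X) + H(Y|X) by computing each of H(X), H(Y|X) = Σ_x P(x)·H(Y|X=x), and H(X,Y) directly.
H(X) = 1.8141 bits, H(Y|X) = 1.0192 bits, H(X,Y) = 2.8333 bits

Marginal of X (row sums):
  P(X=0) = 6/59 + 8/59 + 2/59 = 16/59
  P(X=1) = 0 + 2/59 + 2/59 = 4/59
  P(X=2) = 1/59 + 14/59 + 1/59 = 16/59
  P(X=3) = 5/59 + 1/59 + 17/59 = 23/59
H(X) = -[(16/59)·log₂(16/59) + (4/59)·log₂(4/59) + (16/59)·log₂(16/59) + (23/59)·log₂(23/59)]
  = 0.510547 + 0.263230 + 0.510547 + 0.529811 = 1.8141 bits

H(Y|X) = Σ_x P(x)·H(Y|X=x):
  X=0: P(X=0) = 16/59, P(Y|X=0) = (3/8, 1/2, 1/8) → H(Y|X=0) = 1.405639
  X=1: P(X=1) = 4/59, P(Y|X=1) = (0, 1/2, 1/2) → H(Y|X=1) = 1.000000
  X=2: P(X=2) = 16/59, P(Y|X=2) = (1/16, 7/8, 1/16) → H(Y|X=2) = 0.668564
  X=3: P(X=3) = 23/59, P(Y|X=3) = (5/23, 1/23, 17/23) → H(Y|X=3) = 0.997627
H(Y|X) = (16/59)·1.405639 + (4/59)·1.000000 + (16/59)·0.668564 + (23/59)·0.997627 = 1.0192 bits

H(X,Y) = -Σ_{x,y} P(x,y) log₂ P(x,y). Per-cell terms -P(x,y)·log₂P(x,y):
  X=0: 0.335357, 0.390867, 0.165513
  X=1: 0.000000, 0.165513, 0.165513
  X=2: 0.099706, 0.492441, 0.099706
  X=3: 0.301756, 0.099706, 0.517255
  (cells with P = 0 contribute 0)
Sum of the 12 terms: H(X,Y) = 2.8333 bits

Chain rule check:
  H(X) + H(Y|X) = 1.8141 + 1.0192 = 2.8333 bits
  H(X,Y) = 2.8333 bits
✓ Chain rule verified.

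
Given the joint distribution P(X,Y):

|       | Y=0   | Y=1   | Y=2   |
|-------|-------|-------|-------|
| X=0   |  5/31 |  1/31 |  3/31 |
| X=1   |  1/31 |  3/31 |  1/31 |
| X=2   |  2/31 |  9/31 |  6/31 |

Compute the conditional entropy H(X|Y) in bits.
1.2312 bits

H(X|Y) = H(X,Y) - H(Y)

H(X,Y) = -Σ_{x,y} P(x,y) log₂ P(x,y). Per-cell terms -P(x,y)·log₂P(x,y):
  X=0: 0.42456, 0.15981, 0.32605
  X=1: 0.15981, 0.32605, 0.15981
  X=2: 0.25511, 0.51801, 0.45856
Sum of the 9 terms: H(X,Y) = 2.7878 bits

Marginal of Y (column sums):
  P(Y=0) = 5/31 + 1/31 + 2/31 = 8/31
  P(Y=1) = 1/31 + 3/31 + 9/31 = 13/31
  P(Y=2) = 3/31 + 1/31 + 6/31 = 10/31
H(Y) = -[(8/31)·log₂(8/31) + (13/31)·log₂(13/31) + (10/31)·log₂(10/31)]
  = 0.50431 + 0.52577 + 0.52654 = 1.5566 bits

H(X|Y) = H(X,Y) - H(Y) = 2.7878 - 1.5566 = 1.2312 bits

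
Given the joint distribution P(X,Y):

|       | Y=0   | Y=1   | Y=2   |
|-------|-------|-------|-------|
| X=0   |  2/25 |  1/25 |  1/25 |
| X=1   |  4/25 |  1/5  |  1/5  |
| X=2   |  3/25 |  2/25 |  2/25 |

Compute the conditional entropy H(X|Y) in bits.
1.3822 bits

H(X|Y) = H(X,Y) - H(Y)

H(X,Y) = -Σ_{x,y} P(x,y) log₂ P(x,y). Per-cell terms -P(x,y)·log₂P(x,y):
  X=0: 0.29151, 0.18575, 0.18575
  X=1: 0.42302, 0.46439, 0.46439
  X=2: 0.36707, 0.29151, 0.29151
Sum of the 9 terms: H(X,Y) = 2.9649 bits

Marginal of Y (column sums):
  P(Y=0) = 2/25 + 4/25 + 3/25 = 9/25
  P(Y=1) = 1/25 + 1/5 + 2/25 = 8/25
  P(Y=2) = 1/25 + 1/5 + 2/25 = 8/25
H(Y) = -[(9/25)·log₂(9/25) + (8/25)·log₂(8/25) + (8/25)·log₂(8/25)]
  = 0.53062 + 0.52603 + 0.52603 = 1.5827 bits

H(X|Y) = H(X,Y) - H(Y) = 2.9649 - 1.5827 = 1.3822 bits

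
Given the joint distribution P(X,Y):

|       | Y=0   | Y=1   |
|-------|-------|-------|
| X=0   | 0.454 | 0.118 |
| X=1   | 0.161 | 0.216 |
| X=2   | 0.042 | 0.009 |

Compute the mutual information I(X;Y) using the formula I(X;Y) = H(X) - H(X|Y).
0.1021 bits

I(X;Y) = H(X) - H(X|Y)

Marginal of X (row sums):
  P(X=0) = 0.454 + 0.118 = 0.572
  P(X=1) = 0.161 + 0.216 = 0.377
  P(X=2) = 0.042 + 0.009 = 0.051
H(X) = -[0.572·log₂(0.572) + 0.377·log₂(0.377) + 0.051·log₂(0.051)]
  = 0.46098 + 0.53058 + 0.21896 = 1.21052 bits

Marginal of Y (column sums):
  P(Y=0) = 0.454 + 0.161 + 0.042 = 0.657
  P(Y=1) = 0.118 + 0.216 + 0.009 = 0.343
H(X|Y) = Σ_y P(y)·H(X|Y=y):
  Y=0: P(Y=0) = 0.657, P(X|Y=0) = (454/657, 161/657, 14/219) → H(X|Y=0) = 1.11925
  Y=1: P(Y=1) = 0.343, P(X|Y=1) = (118/343, 216/343, 9/343) → H(X|Y=1) = 1.08755
H(X|Y) = 0.657·1.11925 + 0.343·1.08755 = 1.10838 bits

I(X;Y) = H(X) - H(X|Y) = 1.21052 - 1.10838 = 0.1021 bits

Cross-check via I(X;Y) = H(X) + H(Y) - H(X,Y): computing H(Y) from the column sums and H(X,Y) from the 6 cells in the same way gives H(Y) = 0.92766 bits and H(X,Y) = 2.03604 bits, so
I(X;Y) = 1.21052 + 0.92766 - 2.03604 = 0.1021 bits ✓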